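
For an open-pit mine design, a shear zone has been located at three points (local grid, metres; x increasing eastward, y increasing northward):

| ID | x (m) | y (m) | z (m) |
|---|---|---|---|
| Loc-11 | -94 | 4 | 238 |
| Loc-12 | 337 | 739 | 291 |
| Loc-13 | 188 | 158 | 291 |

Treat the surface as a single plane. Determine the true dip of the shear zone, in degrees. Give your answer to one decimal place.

12.7°

Two edge vectors: Loc-11→Loc-12 = (431, 735, 53), Loc-11→Loc-13 = (282, 154, 53).
Normal n = (Loc-11→Loc-12) × (Loc-11→Loc-13) = (30793, -7897, -140896).
So ∂z/∂x = −n_x/n_z = 0.21855 and ∂z/∂y = −n_y/n_z = −0.05605.
Gradient magnitude |∇z| = √(a² + b²) = √(0.04776 + 0.00314) = 0.22562.
True dip = arctan(0.22562) = 12.7°, dipping toward WNW (azimuth ≈ 284°).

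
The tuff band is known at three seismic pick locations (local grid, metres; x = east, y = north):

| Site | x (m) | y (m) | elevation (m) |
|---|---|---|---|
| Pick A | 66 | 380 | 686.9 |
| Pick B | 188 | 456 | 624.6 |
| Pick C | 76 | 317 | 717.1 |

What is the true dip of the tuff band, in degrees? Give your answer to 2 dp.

Two edge vectors: Pick A→Pick B = (122, 76, -62.3), Pick A→Pick C = (10, -63, 30.2).
Normal n = (Pick A→Pick B) × (Pick A→Pick C) = (-1629.7, -4307.4, -8446).
So ∂z/∂x = −n_x/n_z = −0.19296 and ∂z/∂y = −n_y/n_z = −0.50999.
Gradient magnitude |∇z| = √(a² + b²) = √(0.03723 + 0.26009) = 0.54527.
True dip = arctan(0.54527) = 28.60°, dipping toward NNE (azimuth ≈ 021°).

28.60°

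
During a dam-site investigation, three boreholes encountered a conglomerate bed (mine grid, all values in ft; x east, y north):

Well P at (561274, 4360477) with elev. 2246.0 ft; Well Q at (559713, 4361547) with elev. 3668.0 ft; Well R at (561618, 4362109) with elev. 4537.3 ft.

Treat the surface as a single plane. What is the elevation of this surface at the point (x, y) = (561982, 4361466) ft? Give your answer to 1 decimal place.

3657.0 ft

Let the plane be z = a·x + b·y + c.
Well Q−Well P: −1561a + 1070b = 1422;  Well R−Well P: 344a + 1632b = 2291.3.
Solving gives a = 0.044925766, b = 1.394513196.
Then c = 2246 − a·561274 − b·4360477 = −6103712.38.
At (561982, 4361466): z = 25247.5 + 6082121.9 − 6103712.38 = 3657.0 ft.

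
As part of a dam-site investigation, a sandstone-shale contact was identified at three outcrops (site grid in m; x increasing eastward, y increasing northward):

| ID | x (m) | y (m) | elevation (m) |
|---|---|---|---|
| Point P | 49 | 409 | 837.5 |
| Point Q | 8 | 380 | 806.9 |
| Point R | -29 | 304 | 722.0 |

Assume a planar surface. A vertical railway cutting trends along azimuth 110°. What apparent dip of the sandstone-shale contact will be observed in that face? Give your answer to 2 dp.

24.51°

Two edge vectors: Point P→Point Q = (-41, -29, -30.6), Point P→Point R = (-78, -105, -115.5).
Normal n = (Point P→Point Q) × (Point P→Point R) = (136.5, -2348.7, 2043).
So ∂z/∂x = −n_x/n_z = −0.06681 and ∂z/∂y = −n_y/n_z = 1.14963.
Unit vector along 110° is (sin 110°, cos 110°) = (0.9397, -0.3420).
Slope in that direction = a·(0.9397) + b·(-0.3420) = −0.45598.
Apparent dip = arctan|0.45598| = 24.51° (true dip is 49.0°, so apparent ≤ true as expected).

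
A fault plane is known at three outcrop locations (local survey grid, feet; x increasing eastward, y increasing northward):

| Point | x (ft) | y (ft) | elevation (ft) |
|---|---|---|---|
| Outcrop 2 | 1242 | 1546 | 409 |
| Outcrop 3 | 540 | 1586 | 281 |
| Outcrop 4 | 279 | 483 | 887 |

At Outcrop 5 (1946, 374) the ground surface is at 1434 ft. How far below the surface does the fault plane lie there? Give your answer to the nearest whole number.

235 ft

Let the plane be z = a·x + b·y + c.
Outcrop 3−Outcrop 2: −702a + 40b = −128;  Outcrop 4−Outcrop 2: −963a − 1063b = 478.
Solving gives a = 0.14902, b = −0.58467.
Then c = 409 − a·1242 − b·1546 = 1127.82.
At (1946, 374): z_contact = 290.0 − 218.7 + 1127.82 = 1199.1 ft.
Depth below ground = 1434 − 1199.1 = 235 ft.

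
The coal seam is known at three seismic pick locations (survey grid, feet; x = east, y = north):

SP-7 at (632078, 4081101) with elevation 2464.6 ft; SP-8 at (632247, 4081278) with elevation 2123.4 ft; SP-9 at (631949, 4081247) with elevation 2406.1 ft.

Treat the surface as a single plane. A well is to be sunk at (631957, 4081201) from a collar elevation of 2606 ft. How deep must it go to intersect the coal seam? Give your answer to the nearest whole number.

154 ft

Two edge vectors: SP-7→SP-8 = (169, 177, -341.2), SP-7→SP-9 = (-129, 146, -58.5).
Normal n = (SP-7→SP-8) × (SP-7→SP-9) = (39460.7, 53901.3, 47507).
So ∂z/∂x = −n_x/n_z = −0.83062917 and ∂z/∂y = −n_y/n_z = −1.13459701.
Intercept c from SP-7: 2464.6 + 525022.42 + 4630404.98 = 5157892.00.
At (631957, 4081201): z_contact = −524921.9 − 4630518.4 + 5157892.00 = 2451.6 ft.
Depth below ground = 2606 − 2451.6 = 154 ft.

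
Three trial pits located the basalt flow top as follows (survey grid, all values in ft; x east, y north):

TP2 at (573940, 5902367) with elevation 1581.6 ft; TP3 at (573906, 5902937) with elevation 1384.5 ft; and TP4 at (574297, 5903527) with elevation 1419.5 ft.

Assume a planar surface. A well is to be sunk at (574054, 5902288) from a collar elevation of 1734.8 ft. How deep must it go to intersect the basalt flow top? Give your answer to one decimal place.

64.6 ft

Two edge vectors: TP2→TP3 = (-34, 570, -197.1), TP2→TP4 = (357, 1160, -162.1).
Normal n = (TP2→TP3) × (TP2→TP4) = (136239, -75876.1, -242930).
So ∂z/∂x = −n_x/n_z = 0.560815873 and ∂z/∂y = −n_y/n_z = −0.312337299.
Intercept c from TP2: 1581.6 − 321874.66 + 1843529.37 = 1523236.30.
At (574054, 5902288): z_contact = 321938.60 − 1843504.69 + 1523236.30 = 1670.21 ft.
Depth below ground = 1734.8 − 1670.21 = 64.6 ft.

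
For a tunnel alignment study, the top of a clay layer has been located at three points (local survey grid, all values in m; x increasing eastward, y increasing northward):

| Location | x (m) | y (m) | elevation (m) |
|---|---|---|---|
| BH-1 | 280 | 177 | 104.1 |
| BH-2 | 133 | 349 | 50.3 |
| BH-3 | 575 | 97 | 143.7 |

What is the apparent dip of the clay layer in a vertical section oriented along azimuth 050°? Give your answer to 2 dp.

6.64°

Two edge vectors: BH-1→BH-2 = (-147, 172, -53.8), BH-1→BH-3 = (295, -80, 39.6).
Normal n = (BH-1→BH-2) × (BH-1→BH-3) = (2507.2, -10049.8, -38980).
So ∂z/∂x = −n_x/n_z = 0.06432 and ∂z/∂y = −n_y/n_z = −0.25782.
Unit vector along 050° is (sin 50°, cos 50°) = (0.7660, 0.6428).
Slope in that direction = a·(0.7660) + b·(0.6428) = −0.11645.
Apparent dip = arctan|0.11645| = 6.64° (true dip is 14.9°, so apparent ≤ true as expected).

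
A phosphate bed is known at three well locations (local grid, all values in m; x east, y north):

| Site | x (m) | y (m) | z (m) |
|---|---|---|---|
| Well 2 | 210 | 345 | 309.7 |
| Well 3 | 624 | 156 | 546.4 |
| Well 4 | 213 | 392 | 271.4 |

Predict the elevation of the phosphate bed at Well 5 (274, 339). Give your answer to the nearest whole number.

Two edge vectors: Well 2→Well 3 = (414, -189, 236.7), Well 2→Well 4 = (3, 47, -38.3).
Normal n = (Well 2→Well 3) × (Well 2→Well 4) = (-3886.2, 16566.3, 20025).
So ∂z/∂x = −n_x/n_z = 0.19407 and ∂z/∂y = −n_y/n_z = −0.82728.
Intercept c from Well 2: 309.7 − 40.75 + 285.41 = 554.36.
At (274, 339): z = 53.2 − 280.4 + 554.36 = 327.1 m.

327 m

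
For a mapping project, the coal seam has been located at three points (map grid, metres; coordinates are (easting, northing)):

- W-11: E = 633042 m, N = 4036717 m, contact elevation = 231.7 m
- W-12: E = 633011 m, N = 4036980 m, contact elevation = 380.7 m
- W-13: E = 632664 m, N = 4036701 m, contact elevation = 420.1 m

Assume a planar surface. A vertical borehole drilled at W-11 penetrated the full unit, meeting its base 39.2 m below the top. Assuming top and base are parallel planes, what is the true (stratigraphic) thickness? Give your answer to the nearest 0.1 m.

31.7 m

Two edge vectors: W-11→W-12 = (-31, 263, 149), W-11→W-13 = (-378, -16, 188.4).
Normal n = (W-11→W-12) × (W-11→W-13) = (51933.2, -50481.6, 99910).
So ∂z/∂E = −n_x/n_z = −0.51980 and ∂z/∂N = −n_y/n_z = 0.50527.
|∇z| = √(a²+b²) = 0.72491, so dip δ = arctan(0.72491) = 35.94°.
True thickness = vertical thickness × cos δ = 39.2 × cos 35.94° = 31.7 m.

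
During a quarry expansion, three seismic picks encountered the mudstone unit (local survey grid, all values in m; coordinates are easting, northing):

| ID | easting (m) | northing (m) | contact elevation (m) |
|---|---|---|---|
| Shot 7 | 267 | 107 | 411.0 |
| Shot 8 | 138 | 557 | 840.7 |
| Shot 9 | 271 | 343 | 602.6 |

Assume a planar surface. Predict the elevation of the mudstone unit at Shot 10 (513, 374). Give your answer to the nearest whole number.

514 m

Two edge vectors: Shot 7→Shot 8 = (-129, 450, 429.7), Shot 7→Shot 9 = (4, 236, 191.6).
Normal n = (Shot 7→Shot 8) × (Shot 7→Shot 9) = (-15189.2, 26435.2, -32244).
So ∂z/∂easting = −n_x/n_z = −0.47107 and ∂z/∂northing = −n_y/n_z = 0.81985.
Intercept c from Shot 7: 411 + 125.78 − 87.72 = 449.05.
At (513, 374): z = −241.7 + 306.6 + 449.05 = 514.0 m.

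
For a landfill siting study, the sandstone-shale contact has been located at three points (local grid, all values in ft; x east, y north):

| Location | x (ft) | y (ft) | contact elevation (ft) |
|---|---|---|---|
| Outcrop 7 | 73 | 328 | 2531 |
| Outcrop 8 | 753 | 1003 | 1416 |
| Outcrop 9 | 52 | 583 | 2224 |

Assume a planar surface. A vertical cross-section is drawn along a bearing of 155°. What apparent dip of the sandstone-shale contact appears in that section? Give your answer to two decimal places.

Two edge vectors: Outcrop 7→Outcrop 8 = (680, 675, -1115), Outcrop 7→Outcrop 9 = (-21, 255, -307).
Normal n = (Outcrop 7→Outcrop 8) × (Outcrop 7→Outcrop 9) = (77100, 232175, 187575).
So ∂z/∂x = −n_x/n_z = −0.41104 and ∂z/∂y = −n_y/n_z = −1.23777.
Unit vector along 155° is (sin 155°, cos 155°) = (0.4226, -0.9063).
Slope in that direction = a·(0.4226) + b·(-0.9063) = 0.94809.
Apparent dip = arctan|0.94809| = 43.47° (true dip is 52.5°, so apparent ≤ true as expected).

43.47°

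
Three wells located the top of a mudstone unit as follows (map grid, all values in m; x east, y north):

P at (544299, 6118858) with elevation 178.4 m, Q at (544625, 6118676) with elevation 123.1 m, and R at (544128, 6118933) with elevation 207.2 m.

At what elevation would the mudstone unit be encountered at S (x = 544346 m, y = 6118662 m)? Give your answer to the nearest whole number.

169 m

Two edge vectors: P→Q = (326, -182, -55.3), P→R = (-171, 75, 28.8).
Normal n = (P→Q) × (P→R) = (-1094.1, 67.5, -6672).
So ∂z/∂x = −n_x/n_z = −0.16398381 and ∂z/∂y = −n_y/n_z = 0.01011691.
Intercept c from P: 178.4 + 89256.23 − 61903.91 = 27530.71.
At (544346, 6118662): z = −89263.9 + 61901.9 + 27530.71 = 168.7 m.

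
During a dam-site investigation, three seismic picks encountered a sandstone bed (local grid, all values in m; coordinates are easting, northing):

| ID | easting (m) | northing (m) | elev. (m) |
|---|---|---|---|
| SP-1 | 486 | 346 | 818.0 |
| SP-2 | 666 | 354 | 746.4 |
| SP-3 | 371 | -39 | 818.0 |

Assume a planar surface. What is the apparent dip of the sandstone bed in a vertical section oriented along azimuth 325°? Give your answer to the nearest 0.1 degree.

Let the plane be z = a·easting + b·northing + c.
SP-2−SP-1: 180a + 8b = −71.6;  SP-3−SP-1: −115a − 385b = 0.
Solving gives a = −0.40313, b = 0.12042.
Unit vector along 325° is (sin 325°, cos 325°) = (-0.5736, 0.8192).
Slope in that direction = a·(-0.5736) + b·(0.8192) = 0.32986.
Apparent dip = arctan|0.32986| = 18.3° (true dip is 22.8°, so apparent ≤ true as expected).

18.3°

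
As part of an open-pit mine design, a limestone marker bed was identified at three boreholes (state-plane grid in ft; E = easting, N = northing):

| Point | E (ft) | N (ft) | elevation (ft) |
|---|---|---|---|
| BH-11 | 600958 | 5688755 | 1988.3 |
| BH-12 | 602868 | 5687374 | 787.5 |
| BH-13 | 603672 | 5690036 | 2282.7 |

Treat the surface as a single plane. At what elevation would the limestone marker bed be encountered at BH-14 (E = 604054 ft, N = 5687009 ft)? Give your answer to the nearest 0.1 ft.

Two edge vectors: BH-11→BH-12 = (1910, -1381, -1200.8), BH-11→BH-13 = (2714, 1281, 294.4).
Normal n = (BH-11→BH-12) × (BH-11→BH-13) = (1131658.4, -3821275.2, 6194744).
So ∂z/∂E = −n_x/n_z = −0.182680414 and ∂z/∂N = −n_y/n_z = 0.616857646.
Intercept c from BH-11: 1988.3 + 109783.26 − 3509152.02 = −3397380.46.
At (604054, 5687009): z = −110348.8 + 3508075.0 − 3397380.46 = 345.7 ft.

345.7 ft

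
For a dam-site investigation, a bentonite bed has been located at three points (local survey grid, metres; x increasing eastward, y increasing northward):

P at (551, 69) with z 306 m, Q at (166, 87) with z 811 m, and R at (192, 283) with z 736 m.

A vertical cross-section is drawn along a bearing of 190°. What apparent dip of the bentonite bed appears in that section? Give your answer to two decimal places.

Two edge vectors: P→Q = (-385, 18, 505), P→R = (-359, 214, 430).
Normal n = (P→Q) × (P→R) = (-100330, -15745, -75928).
So ∂z/∂x = −n_x/n_z = −1.32138 and ∂z/∂y = −n_y/n_z = −0.20737.
Unit vector along 190° is (sin 190°, cos 190°) = (-0.1736, -0.9848).
Slope in that direction = a·(-0.1736) + b·(-0.9848) = 0.43367.
Apparent dip = arctan|0.43367| = 23.45° (true dip is 53.2°, so apparent ≤ true as expected).

23.45°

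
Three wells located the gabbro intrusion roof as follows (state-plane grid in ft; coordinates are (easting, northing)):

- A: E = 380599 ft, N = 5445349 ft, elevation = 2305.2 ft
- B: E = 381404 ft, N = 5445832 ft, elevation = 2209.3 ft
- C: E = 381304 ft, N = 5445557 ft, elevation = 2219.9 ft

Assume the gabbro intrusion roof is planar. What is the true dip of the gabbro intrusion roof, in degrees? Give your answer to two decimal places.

7.01°

Let the plane be z = a·E + b·N + c.
B−A: 805a + 483b = −95.9;  C−A: 705a + 208b = −85.3.
Solving gives a = −0.12279, b = 0.00611.
Gradient magnitude |∇z| = √(a² + b²) = √(0.01508 + 0.00004) = 0.12295.
True dip = arctan(0.12295) = 7.01°, dipping toward E (azimuth ≈ 093°).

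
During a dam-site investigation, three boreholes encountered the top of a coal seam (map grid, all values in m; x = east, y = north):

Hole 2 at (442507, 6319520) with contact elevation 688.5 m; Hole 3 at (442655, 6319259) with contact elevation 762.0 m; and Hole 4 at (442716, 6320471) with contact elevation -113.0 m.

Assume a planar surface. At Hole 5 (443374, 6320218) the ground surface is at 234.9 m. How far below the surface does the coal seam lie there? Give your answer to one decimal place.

643.6 m

Let the plane be z = a·x + b·y + c.
Hole 3−Hole 2: 148a − 261b = 73.5;  Hole 4−Hole 2: 209a + 951b = −801.5.
Solving gives a = −0.713236762, b = −0.686049965.
Then c = 688.5 − a·442507 − b·6319520 = 4651807.23.
At (443374, 6320218): z_contact = −316230.64 − 4335985.34 + 4651807.23 = -408.74 m.
Depth below ground = 234.9 − (-408.74) = 643.6 m.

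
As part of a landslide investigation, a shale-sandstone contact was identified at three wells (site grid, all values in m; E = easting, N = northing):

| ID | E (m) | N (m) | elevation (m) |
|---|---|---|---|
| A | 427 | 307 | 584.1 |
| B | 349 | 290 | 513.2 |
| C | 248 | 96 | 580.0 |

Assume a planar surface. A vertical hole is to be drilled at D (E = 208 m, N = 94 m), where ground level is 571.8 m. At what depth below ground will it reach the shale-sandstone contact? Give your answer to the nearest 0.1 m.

34.4 m

Two edge vectors: A→B = (-78, -17, -70.9), A→C = (-179, -211, -4.1).
Normal n = (A→B) × (A→C) = (-14890.2, 12371.3, 13415).
So ∂z/∂E = −n_x/n_z = 1.10997 and ∂z/∂N = −n_y/n_z = −0.92220.
Intercept c from A: 584.1 − 473.96 + 283.12 = 393.26.
At (208, 94): z_contact = 230.87 − 86.69 + 393.26 = 537.45 m.
Depth below ground = 571.8 − 537.45 = 34.4 m.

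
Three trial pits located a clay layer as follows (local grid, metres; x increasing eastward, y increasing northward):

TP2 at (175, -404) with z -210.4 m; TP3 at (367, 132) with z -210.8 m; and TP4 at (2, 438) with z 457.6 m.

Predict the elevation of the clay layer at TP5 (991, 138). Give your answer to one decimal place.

-1086.9 m

Two edge vectors: TP2→TP3 = (192, 536, -0.4), TP2→TP4 = (-173, 842, 668).
Normal n = (TP2→TP3) × (TP2→TP4) = (358384.8, -128186.8, 254392).
So ∂z/∂x = −n_x/n_z = −1.40879 and ∂z/∂y = −n_y/n_z = 0.50389.
Intercept c from TP2: -210.4 + 246.54 + 203.57 = 239.71.
At (991, 138): z = −1396.1 + 69.5 + 239.71 = -1086.9 m.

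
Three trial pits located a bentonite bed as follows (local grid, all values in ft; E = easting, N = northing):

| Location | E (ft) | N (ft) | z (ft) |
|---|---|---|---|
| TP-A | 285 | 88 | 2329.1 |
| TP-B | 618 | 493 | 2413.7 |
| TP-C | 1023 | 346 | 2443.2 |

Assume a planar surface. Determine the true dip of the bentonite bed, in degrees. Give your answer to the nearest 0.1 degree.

Two edge vectors: TP-A→TP-B = (333, 405, 84.6), TP-A→TP-C = (738, 258, 114.1).
Normal n = (TP-A→TP-B) × (TP-A→TP-C) = (24383.7, 24439.5, -212976).
So ∂z/∂E = −n_x/n_z = 0.11449 and ∂z/∂N = −n_y/n_z = 0.11475.
Gradient magnitude |∇z| = √(a² + b²) = √(0.01311 + 0.01317) = 0.16210.
True dip = arctan(0.16210) = 9.2°, dipping toward SW (azimuth ≈ 225°).

9.2°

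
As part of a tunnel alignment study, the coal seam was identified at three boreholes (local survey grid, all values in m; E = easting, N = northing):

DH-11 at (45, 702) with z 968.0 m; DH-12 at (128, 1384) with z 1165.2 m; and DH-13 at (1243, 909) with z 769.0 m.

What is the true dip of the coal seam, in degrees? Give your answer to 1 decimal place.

21.1°

Two edge vectors: DH-11→DH-12 = (83, 682, 197.2), DH-11→DH-13 = (1198, 207, -199).
Normal n = (DH-11→DH-12) × (DH-11→DH-13) = (-176538.4, 252762.6, -799855).
So ∂z/∂E = −n_x/n_z = −0.22071 and ∂z/∂N = −n_y/n_z = 0.31601.
Gradient magnitude |∇z| = √(a² + b²) = √(0.04871 + 0.09986) = 0.38546.
True dip = arctan(0.38546) = 21.1°, dipping toward SE (azimuth ≈ 145°).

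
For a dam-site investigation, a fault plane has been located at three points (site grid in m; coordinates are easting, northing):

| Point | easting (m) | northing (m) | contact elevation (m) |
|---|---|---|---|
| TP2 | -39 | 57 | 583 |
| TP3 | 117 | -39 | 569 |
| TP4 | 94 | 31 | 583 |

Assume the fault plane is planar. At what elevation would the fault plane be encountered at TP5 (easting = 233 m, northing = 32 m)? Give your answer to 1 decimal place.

Two edge vectors: TP2→TP3 = (156, -96, -14), TP2→TP4 = (133, -26, 0).
Normal n = (TP2→TP3) × (TP2→TP4) = (-364, -1862, 8712).
So ∂z/∂easting = −n_x/n_z = 0.04178 and ∂z/∂northing = −n_y/n_z = 0.21373.
Intercept c from TP2: 583 + 1.63 − 12.18 = 572.45.
At (233, 32): z = 9.7 + 6.8 + 572.45 = 589.0 m.

589.0 m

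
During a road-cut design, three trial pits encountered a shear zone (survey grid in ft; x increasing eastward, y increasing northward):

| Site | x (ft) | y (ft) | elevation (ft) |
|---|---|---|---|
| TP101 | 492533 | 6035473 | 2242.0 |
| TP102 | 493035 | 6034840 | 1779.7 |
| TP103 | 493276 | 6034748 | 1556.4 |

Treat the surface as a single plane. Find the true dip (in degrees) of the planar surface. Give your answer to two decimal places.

Two edge vectors: TP101→TP102 = (502, -633, -462.3), TP101→TP103 = (743, -725, -685.6).
Normal n = (TP101→TP102) × (TP101→TP103) = (98817.3, 682.3, 106369).
So ∂z/∂x = −n_x/n_z = −0.92900 and ∂z/∂y = −n_y/n_z = −0.00641.
Gradient magnitude |∇z| = √(a² + b²) = √(0.86305 + 0.00004) = 0.92903.
True dip = arctan(0.92903) = 42.89°, dipping toward E (azimuth ≈ 090°).

42.89°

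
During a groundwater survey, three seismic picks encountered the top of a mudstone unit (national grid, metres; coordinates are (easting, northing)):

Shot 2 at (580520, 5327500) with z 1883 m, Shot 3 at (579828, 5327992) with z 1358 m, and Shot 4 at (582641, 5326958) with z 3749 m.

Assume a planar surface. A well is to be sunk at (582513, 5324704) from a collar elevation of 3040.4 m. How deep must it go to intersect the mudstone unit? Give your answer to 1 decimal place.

12.1 m

Let the plane be z = a·E + b·N + c.
Shot 3−Shot 2: −692a + 492b = −525;  Shot 4−Shot 2: 2121a − 542b = 1866.
Solving gives a = 0.947722254, b = 0.265902033.
Then c = 1883 − a·580520 − b·5327500 = −1964881.80.
At (582513, 5324704): z_contact = 552060.53 + 1415849.62 − 1964881.80 = 3028.35 m.
Depth below ground = 3040.4 − 3028.35 = 12.1 m.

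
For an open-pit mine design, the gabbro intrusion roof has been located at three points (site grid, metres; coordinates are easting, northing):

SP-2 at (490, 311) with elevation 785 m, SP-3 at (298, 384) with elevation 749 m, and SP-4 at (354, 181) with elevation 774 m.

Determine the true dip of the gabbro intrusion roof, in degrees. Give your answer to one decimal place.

Let the plane be z = a·easting + b·northing + c.
SP-3−SP-2: −192a + 73b = −36;  SP-4−SP-2: −136a − 130b = −11.
Solving gives a = 0.15716, b = −0.07980.
Gradient magnitude |∇z| = √(a² + b²) = √(0.02470 + 0.00637) = 0.17626.
True dip = arctan(0.17626) = 10.0°, dipping toward WNW (azimuth ≈ 297°).

10.0°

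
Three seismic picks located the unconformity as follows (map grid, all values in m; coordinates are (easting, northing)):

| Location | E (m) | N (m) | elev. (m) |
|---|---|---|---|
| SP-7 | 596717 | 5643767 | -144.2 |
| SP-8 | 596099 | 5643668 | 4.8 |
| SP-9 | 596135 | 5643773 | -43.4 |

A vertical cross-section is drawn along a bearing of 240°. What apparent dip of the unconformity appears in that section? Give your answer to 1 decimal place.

Two edge vectors: SP-7→SP-8 = (-618, -99, 149), SP-7→SP-9 = (-582, 6, 100.8).
Normal n = (SP-7→SP-8) × (SP-7→SP-9) = (-10873.2, -24423.6, -61326).
So ∂z/∂E = −n_x/n_z = −0.17730 and ∂z/∂N = −n_y/n_z = −0.39826.
Unit vector along 240° is (sin 240°, cos 240°) = (-0.8660, -0.5000).
Slope in that direction = a·(-0.8660) + b·(-0.5000) = 0.35268.
Apparent dip = arctan|0.35268| = 19.4° (true dip is 23.6°, so apparent ≤ true as expected).

19.4°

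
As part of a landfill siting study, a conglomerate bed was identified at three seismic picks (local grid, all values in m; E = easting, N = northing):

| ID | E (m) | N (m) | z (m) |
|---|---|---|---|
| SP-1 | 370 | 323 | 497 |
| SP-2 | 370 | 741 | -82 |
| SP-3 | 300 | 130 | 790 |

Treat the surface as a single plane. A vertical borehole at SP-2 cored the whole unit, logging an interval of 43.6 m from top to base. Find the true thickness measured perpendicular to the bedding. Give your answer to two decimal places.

24.95 m

Two edge vectors: SP-1→SP-2 = (0, 418, -579), SP-1→SP-3 = (-70, -193, 293).
Normal n = (SP-1→SP-2) × (SP-1→SP-3) = (10727, 40530, 29260).
So ∂z/∂E = −n_x/n_z = −0.36661 and ∂z/∂N = −n_y/n_z = −1.38517.
|∇z| = √(a²+b²) = 1.43286, so dip δ = arctan(1.43286) = 55.09°.
True thickness = vertical thickness × cos δ = 43.6 × cos 55.09° = 24.95 m.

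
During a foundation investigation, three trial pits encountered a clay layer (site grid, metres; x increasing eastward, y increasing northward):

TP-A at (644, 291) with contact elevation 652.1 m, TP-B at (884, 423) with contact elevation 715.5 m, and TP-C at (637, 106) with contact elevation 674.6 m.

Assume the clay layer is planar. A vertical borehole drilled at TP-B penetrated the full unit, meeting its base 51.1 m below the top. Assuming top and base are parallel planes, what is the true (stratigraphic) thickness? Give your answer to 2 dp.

Two edge vectors: TP-A→TP-B = (240, 132, 63.4), TP-A→TP-C = (-7, -185, 22.5).
Normal n = (TP-A→TP-B) × (TP-A→TP-C) = (14699, -5843.8, -43476).
So ∂z/∂x = −n_x/n_z = 0.33809 and ∂z/∂y = −n_y/n_z = −0.13441.
|∇z| = √(a²+b²) = 0.36383, so dip δ = arctan(0.36383) = 19.99°.
True thickness = vertical thickness × cos δ = 51.1 × cos 19.99° = 48.02 m.

48.02 m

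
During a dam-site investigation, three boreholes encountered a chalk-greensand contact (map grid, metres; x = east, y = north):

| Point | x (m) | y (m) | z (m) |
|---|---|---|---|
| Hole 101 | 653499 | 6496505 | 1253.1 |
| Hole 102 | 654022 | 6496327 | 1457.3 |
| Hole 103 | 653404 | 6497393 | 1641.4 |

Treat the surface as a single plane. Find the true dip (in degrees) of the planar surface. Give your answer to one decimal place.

36.8°

Let the plane be z = a·x + b·y + c.
Hole 102−Hole 101: 523a − 178b = 204.2;  Hole 103−Hole 101: −95a + 888b = 388.3.
Solving gives a = 0.55964, b = 0.49715.
Gradient magnitude |∇z| = √(a² + b²) = √(0.31320 + 0.24715) = 0.74857.
True dip = arctan(0.74857) = 36.8°, dipping toward SW (azimuth ≈ 228°).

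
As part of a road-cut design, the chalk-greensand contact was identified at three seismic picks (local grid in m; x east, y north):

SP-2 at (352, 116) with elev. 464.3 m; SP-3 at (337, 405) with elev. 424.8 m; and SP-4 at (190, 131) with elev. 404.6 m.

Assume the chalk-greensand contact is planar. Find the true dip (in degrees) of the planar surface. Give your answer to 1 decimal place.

Let the plane be z = a·x + b·y + c.
SP-3−SP-2: −15a + 289b = −39.5;  SP-4−SP-2: −162a + 15b = −59.7.
Solving gives a = 0.35758, b = −0.11812.
Gradient magnitude |∇z| = √(a² + b²) = √(0.12786 + 0.01395) = 0.37659.
True dip = arctan(0.37659) = 20.6°, dipping toward WNW (azimuth ≈ 288°).

20.6°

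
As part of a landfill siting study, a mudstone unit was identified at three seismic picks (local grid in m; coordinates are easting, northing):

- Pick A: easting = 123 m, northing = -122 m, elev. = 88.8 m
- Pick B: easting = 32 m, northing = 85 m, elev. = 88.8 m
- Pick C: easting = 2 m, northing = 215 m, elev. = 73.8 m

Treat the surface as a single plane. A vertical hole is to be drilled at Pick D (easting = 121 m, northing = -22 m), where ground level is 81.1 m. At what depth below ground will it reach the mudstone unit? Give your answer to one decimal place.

Two edge vectors: Pick A→Pick B = (-91, 207, 0), Pick A→Pick C = (-121, 337, -15).
Normal n = (Pick A→Pick B) × (Pick A→Pick C) = (-3105, -1365, -5620).
So ∂z/∂easting = −n_x/n_z = −0.55249 and ∂z/∂northing = −n_y/n_z = −0.24288.
Intercept c from Pick A: 88.8 + 67.96 − 29.63 = 127.12.
At (121, -22): z_contact = −66.85 + 5.34 + 127.12 = 65.62 m.
Depth below ground = 81.1 − 65.62 = 15.5 m.

15.5 m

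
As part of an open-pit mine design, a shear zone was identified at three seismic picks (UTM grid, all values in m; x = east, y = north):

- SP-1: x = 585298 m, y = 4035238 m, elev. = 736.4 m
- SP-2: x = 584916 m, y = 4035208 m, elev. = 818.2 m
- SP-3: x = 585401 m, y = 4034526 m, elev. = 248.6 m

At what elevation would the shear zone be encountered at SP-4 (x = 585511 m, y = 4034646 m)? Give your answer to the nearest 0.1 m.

Let the plane be z = a·x + b·y + c.
SP-2−SP-1: −382a − 30b = 81.8;  SP-3−SP-1: 103a − 712b = −487.8.
Solving gives a = −0.264930891, b = 0.646786683.
Then c = 736.4 − a·585298 − b·4035238 = −2454138.28.
At (585511, 4034646): z = −155120.0 + 2609555.3 − 2454138.28 = 297.1 m.

297.1 m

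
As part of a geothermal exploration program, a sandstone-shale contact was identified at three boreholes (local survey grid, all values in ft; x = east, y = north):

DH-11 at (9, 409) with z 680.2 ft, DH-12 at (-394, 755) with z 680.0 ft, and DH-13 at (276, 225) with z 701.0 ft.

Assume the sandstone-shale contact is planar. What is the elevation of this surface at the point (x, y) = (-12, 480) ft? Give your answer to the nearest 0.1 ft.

Let the plane be z = a·x + b·y + c.
DH-12−DH-11: −403a + 346b = −0.2;  DH-13−DH-11: 267a − 184b = 20.8.
Solving gives a = 0.39276, b = 0.45688.
Then c = 680.2 − a·9 − b·409 = 489.80.
At (-12, 480): z = −4.7 + 219.3 + 489.80 = 704.4 ft.

704.4 ft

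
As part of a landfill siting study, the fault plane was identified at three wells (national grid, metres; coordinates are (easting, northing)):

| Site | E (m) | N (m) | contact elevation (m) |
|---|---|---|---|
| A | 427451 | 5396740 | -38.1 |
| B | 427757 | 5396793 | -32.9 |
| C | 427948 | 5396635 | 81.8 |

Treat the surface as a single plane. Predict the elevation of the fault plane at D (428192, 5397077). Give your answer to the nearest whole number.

Let the plane be z = a·E + b·N + c.
B−A: 306a + 53b = 5.2;  C−A: 497a − 105b = 119.9.
Solving gives a = 0.11801919, b = −0.58328060.
Then c = -38.1 − a·427451 − b·5396740 = 3097328.23.
At (428192, 5397077): z = 50534.9 − 3148010.3 + 3097328.23 = -147.2 m.

-147 m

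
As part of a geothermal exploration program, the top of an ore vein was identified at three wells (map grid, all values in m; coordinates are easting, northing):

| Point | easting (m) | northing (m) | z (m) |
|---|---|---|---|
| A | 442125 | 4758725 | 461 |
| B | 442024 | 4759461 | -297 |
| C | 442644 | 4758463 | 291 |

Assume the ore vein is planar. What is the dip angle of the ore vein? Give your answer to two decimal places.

Two edge vectors: A→B = (-101, 736, -758), A→C = (519, -262, -170).
Normal n = (A→B) × (A→C) = (-323716, -410572, -355522).
So ∂z/∂easting = −n_x/n_z = −0.91054 and ∂z/∂northing = −n_y/n_z = −1.15484.
Gradient magnitude |∇z| = √(a² + b²) = √(0.82908 + 1.33366) = 1.47063.
True dip = arctan(1.47063) = 55.78°, dipping toward NE (azimuth ≈ 038°).

55.78°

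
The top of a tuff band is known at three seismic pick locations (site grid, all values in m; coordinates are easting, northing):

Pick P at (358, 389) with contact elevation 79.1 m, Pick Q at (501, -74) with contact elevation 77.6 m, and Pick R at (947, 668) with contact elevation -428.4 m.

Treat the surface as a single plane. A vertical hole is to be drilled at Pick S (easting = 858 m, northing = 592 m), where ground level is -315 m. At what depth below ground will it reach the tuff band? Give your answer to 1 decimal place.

29.0 m

Two edge vectors: Pick P→Pick Q = (143, -463, -1.5), Pick P→Pick R = (589, 279, -507.5).
Normal n = (Pick P→Pick Q) × (Pick P→Pick R) = (235391, 71689, 312604).
So ∂z/∂easting = −n_x/n_z = −0.75300 and ∂z/∂northing = −n_y/n_z = −0.22933.
Intercept c from Pick P: 79.1 + 269.57 + 89.21 = 437.88.
At (858, 592): z_contact = −646.07 − 135.76 + 437.88 = -343.95 m.
Depth below ground = -315 − (-343.95) = 29.0 m.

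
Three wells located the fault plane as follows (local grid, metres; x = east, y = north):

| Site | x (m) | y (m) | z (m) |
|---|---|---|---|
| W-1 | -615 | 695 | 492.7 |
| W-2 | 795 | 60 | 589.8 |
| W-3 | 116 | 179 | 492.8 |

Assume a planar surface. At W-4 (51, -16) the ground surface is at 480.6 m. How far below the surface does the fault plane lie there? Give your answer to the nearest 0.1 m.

Let the plane be z = a·x + b·y + c.
W-2−W-1: 1410a − 635b = 97.1;  W-3−W-1: 731a − 516b = 0.1.
Solving gives a = 0.19000, b = 0.26897.
Then c = 492.7 − a·-615 − b·695 = 422.62.
At (51, -16): z_contact = 9.69 − 4.30 + 422.62 = 428.00 m.
Depth below ground = 480.6 − 428.00 = 52.6 m.

52.6 m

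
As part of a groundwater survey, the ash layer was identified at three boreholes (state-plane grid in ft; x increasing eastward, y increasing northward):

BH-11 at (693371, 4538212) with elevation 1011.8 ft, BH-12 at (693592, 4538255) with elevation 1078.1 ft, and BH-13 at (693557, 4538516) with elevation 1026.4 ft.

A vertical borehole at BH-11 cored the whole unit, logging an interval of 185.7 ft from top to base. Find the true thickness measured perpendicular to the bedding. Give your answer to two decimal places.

Let the plane be z = a·x + b·y + c.
BH-12−BH-11: 221a + 43b = 66.3;  BH-13−BH-11: 186a + 304b = 14.6.
Solving gives a = 0.32993, b = −0.15384.
|∇z| = √(a²+b²) = 0.36404, so dip δ = arctan(0.36404) = 20.00°.
True thickness = vertical thickness × cos δ = 185.7 × cos 20.00° = 174.50 ft.

174.50 ft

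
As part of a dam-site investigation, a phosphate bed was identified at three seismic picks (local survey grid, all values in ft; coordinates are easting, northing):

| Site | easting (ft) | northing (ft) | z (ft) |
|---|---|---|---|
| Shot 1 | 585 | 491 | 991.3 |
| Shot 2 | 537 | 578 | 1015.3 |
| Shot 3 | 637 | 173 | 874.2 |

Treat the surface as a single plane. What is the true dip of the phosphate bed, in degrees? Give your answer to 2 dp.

Let the plane be z = a·easting + b·northing + c.
Shot 2−Shot 1: −48a + 87b = 24;  Shot 3−Shot 1: 52a − 318b = −117.1.
Solving gives a = 0.23796, b = 0.40715.
Gradient magnitude |∇z| = √(a² + b²) = √(0.05663 + 0.16577) = 0.47159.
True dip = arctan(0.47159) = 25.25°, dipping toward SSW (azimuth ≈ 210°).

25.25°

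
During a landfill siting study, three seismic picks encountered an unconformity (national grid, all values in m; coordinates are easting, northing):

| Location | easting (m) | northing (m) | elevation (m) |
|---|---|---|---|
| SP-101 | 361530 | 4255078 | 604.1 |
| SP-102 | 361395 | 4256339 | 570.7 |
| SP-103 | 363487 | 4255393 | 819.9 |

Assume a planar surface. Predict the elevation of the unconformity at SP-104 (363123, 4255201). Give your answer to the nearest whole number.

Two edge vectors: SP-101→SP-102 = (-135, 1261, -33.4), SP-101→SP-103 = (1957, 315, 215.8).
Normal n = (SP-101→SP-102) × (SP-101→SP-103) = (282644.8, -36230.8, -2510302).
So ∂z/∂easting = −n_x/n_z = 0.11259394 and ∂z/∂northing = −n_y/n_z = −0.01443285.
Intercept c from SP-101: 604.1 − 40706.09 + 61412.88 = 21310.89.
At (363123, 4255201): z = 40885.5 − 61414.7 + 21310.89 = 781.7 m.

782 m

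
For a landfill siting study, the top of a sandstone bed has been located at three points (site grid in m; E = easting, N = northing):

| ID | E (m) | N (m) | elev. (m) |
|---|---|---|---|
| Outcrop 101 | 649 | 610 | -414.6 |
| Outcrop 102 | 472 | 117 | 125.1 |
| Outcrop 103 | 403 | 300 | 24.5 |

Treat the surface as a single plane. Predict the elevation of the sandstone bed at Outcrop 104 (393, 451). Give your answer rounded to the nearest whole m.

-93 m

Two edge vectors: Outcrop 101→Outcrop 102 = (-177, -493, 539.7), Outcrop 101→Outcrop 103 = (-246, -310, 439.1).
Normal n = (Outcrop 101→Outcrop 102) × (Outcrop 101→Outcrop 103) = (-49169.3, -55045.5, -66408).
So ∂z/∂E = −n_x/n_z = −0.74041 and ∂z/∂N = −n_y/n_z = −0.82890.
Intercept c from Outcrop 101: -414.6 + 480.53 + 505.63 = 571.56.
At (393, 451): z = −291.0 − 373.8 + 571.56 = -93.3 m.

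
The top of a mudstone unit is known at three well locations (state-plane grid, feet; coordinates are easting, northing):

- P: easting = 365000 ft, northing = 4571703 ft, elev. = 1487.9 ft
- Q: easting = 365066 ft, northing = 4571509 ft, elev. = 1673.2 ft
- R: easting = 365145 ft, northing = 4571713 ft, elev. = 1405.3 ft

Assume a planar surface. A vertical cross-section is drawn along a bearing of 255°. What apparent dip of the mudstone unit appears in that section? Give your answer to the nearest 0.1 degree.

37.5°

Let the plane be z = a·easting + b·northing + c.
Q−P: 66a − 194b = 185.3;  R−P: 145a + 10b = −82.6.
Solving gives a = −0.49223, b = −1.12262.
Unit vector along 255° is (sin 255°, cos 255°) = (-0.9659, -0.2588).
Slope in that direction = a·(-0.9659) + b·(-0.2588) = 0.76602.
Apparent dip = arctan|0.76602| = 37.5° (true dip is 50.8°, so apparent ≤ true as expected).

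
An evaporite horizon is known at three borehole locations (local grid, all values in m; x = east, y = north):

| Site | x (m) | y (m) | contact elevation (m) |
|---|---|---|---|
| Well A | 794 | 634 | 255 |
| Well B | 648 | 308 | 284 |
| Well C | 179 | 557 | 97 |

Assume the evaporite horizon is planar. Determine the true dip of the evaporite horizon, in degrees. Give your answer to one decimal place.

Let the plane be z = a·x + b·y + c.
Well B−Well A: −146a − 326b = 29;  Well C−Well A: −615a − 77b = −158.
Solving gives a = 0.28397, b = −0.21613.
Gradient magnitude |∇z| = √(a² + b²) = √(0.08064 + 0.04671) = 0.35687.
True dip = arctan(0.35687) = 19.6°, dipping toward NW (azimuth ≈ 307°).

19.6°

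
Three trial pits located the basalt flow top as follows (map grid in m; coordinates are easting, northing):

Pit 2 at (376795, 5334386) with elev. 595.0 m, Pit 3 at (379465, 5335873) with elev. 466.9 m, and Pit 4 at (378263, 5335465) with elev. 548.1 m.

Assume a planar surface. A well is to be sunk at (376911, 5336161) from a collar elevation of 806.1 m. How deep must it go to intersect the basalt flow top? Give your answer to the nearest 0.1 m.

62.7 m

Let the plane be z = a·easting + b·northing + c.
Pit 3−Pit 2: 2670a + 1487b = −128.1;  Pit 4−Pit 2: 1468a + 1079b = −46.9.
Solving gives a = −0.098106342, b = 0.090009369.
Then c = 595 − a·376795 − b·5334386 = −442583.74.
At (376911, 5336161): z_contact = −36977.36 + 480304.49 − 442583.74 = 743.39 m.
Depth below ground = 806.1 − 743.39 = 62.7 m.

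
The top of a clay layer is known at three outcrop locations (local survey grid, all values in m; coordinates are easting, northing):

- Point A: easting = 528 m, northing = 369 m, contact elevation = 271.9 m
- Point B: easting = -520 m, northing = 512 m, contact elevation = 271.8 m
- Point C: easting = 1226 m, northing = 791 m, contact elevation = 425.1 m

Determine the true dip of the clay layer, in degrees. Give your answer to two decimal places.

16.64°

Two edge vectors: Point A→Point B = (-1048, 143, -0.1), Point A→Point C = (698, 422, 153.2).
Normal n = (Point A→Point B) × (Point A→Point C) = (21949.8, 160483.8, -542070).
So ∂z/∂easting = −n_x/n_z = 0.04049 and ∂z/∂northing = −n_y/n_z = 0.29606.
Gradient magnitude |∇z| = √(a² + b²) = √(0.00164 + 0.08765) = 0.29881.
True dip = arctan(0.29881) = 16.64°, dipping toward S (azimuth ≈ 188°).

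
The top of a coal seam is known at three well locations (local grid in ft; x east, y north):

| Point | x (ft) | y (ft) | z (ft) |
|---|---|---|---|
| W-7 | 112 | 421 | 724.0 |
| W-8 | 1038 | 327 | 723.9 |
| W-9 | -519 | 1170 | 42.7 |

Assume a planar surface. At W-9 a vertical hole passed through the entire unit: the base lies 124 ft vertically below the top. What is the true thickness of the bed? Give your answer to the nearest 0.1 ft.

Two edge vectors: W-7→W-8 = (926, -94, -0.1), W-7→W-9 = (-631, 749, -681.3).
Normal n = (W-7→W-8) × (W-7→W-9) = (64117.1, 630946.9, 634260).
So ∂z/∂x = −n_x/n_z = −0.10109 and ∂z/∂y = −n_y/n_z = −0.99478.
|∇z| = √(a²+b²) = 0.99990, so dip δ = arctan(0.99990) = 45.00°.
True thickness = vertical thickness × cos δ = 124 × cos 45.00° = 87.7 ft.

87.7 ft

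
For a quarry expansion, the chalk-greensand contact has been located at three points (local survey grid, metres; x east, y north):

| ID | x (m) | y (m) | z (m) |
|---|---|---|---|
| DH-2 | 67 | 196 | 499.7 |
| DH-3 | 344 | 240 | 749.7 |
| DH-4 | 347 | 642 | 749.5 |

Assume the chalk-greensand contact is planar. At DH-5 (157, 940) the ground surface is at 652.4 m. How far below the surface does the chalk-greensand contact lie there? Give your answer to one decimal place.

Let the plane be z = a·x + b·y + c.
DH-3−DH-2: 277a + 44b = 250;  DH-4−DH-2: 280a + 446b = 249.8.
Solving gives a = 0.90368, b = −0.00724.
Then c = 499.7 − a·67 − b·196 = 440.57.
At (157, 940): z_contact = 141.88 − 6.81 + 440.57 = 575.64 m.
Depth below ground = 652.4 − 575.64 = 76.8 m.

76.8 m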